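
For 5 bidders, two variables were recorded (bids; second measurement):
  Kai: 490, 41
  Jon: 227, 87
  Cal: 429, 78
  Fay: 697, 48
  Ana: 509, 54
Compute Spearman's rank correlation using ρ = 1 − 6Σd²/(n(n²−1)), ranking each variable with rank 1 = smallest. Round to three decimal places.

-0.700

Ranks of variable 1: 3, 1, 2, 5, 4
Ranks of variable 2: 1, 5, 4, 2, 3
d = r₁ − r₂: 2, -4, -2, 3, 1
d²: 4, 16, 4, 9, 1; Σd² = 34
ρ = 1 − 6·34/(5·24) = 1 − 204/120 = -0.700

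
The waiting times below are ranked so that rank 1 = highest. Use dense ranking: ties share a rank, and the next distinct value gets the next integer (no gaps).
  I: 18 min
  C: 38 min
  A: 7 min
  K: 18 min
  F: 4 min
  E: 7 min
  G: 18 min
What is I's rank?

Sorted (descending): 38, 18, 18, 18, 7, 7, 4
The 3 values of 18 share dense rank 2.
The 2 values of 7 share dense rank 3.
Remaining distinct values take the next consecutive integers.
I has value 18 min → rank 2.

2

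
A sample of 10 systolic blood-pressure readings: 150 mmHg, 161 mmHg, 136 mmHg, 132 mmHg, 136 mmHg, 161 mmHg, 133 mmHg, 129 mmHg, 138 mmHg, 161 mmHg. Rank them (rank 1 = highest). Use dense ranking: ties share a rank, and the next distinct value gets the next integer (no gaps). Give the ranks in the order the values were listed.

Sorted (descending): 161, 161, 161, 150, 138, 136, 136, 133, 132, 129
The 3 values of 161 share dense rank 1.
The 2 values of 136 share dense rank 4.
Remaining distinct values take the next consecutive integers.

2, 1, 4, 6, 4, 1, 5, 7, 3, 1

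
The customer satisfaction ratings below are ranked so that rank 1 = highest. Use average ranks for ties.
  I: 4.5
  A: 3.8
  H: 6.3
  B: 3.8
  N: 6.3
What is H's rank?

1.5

Sorted (descending): 6.3, 6.3, 4.5, 3.8, 3.8
The 2 values of 6.3 occupy positions 1–2 → average rank (1+2)/2 = 1.5.
The 2 values of 3.8 occupy positions 4–5 → average rank (4+5)/2 = 4.5.
H has value 6.3 → rank 1.5.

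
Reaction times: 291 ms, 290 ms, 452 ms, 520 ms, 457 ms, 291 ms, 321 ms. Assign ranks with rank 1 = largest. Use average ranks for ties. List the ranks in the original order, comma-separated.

Sorted (descending): 520, 457, 452, 321, 291, 291, 290
The 2 values of 291 occupy positions 5–6 → average rank (5+6)/2 = 5.5.

5.5, 7, 3, 1, 2, 5.5, 4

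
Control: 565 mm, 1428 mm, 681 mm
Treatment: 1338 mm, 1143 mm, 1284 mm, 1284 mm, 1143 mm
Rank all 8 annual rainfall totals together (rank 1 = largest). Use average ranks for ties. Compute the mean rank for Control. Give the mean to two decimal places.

Sorted (descending): 1428, 1338, 1284, 1284, 1143, 1143, 681, 565
The 2 values of 1284 occupy positions 3–4 → average rank (3+4)/2 = 3.5.
The 2 values of 1143 occupy positions 5–6 → average rank (5+6)/2 = 5.5.
Control values → pooled ranks: 565→8, 1428→1, 681→7
Mean rank = (8 + 1 + 7) / 3 = 5.33

5.33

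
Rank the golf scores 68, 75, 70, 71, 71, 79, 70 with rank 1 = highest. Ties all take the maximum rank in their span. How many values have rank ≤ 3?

2

Sorted (descending): 79, 75, 71, 71, 70, 70, 68
The 2 values of 71 occupy positions 3–4 → each gets rank 4.
The 2 values of 70 occupy positions 5–6 → each gets rank 6.
Ranks ≤ 3: {1, 2} → 2 values.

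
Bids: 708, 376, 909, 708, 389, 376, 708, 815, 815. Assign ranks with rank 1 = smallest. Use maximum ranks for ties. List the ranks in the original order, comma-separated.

6, 2, 9, 6, 3, 2, 6, 8, 8

Sorted (ascending): 376, 376, 389, 708, 708, 708, 815, 815, 909
The 2 values of 376 occupy positions 1–2 → each gets rank 2.
The 3 values of 708 occupy positions 4–6 → each gets rank 6.
The 2 values of 815 occupy positions 7–8 → each gets rank 8.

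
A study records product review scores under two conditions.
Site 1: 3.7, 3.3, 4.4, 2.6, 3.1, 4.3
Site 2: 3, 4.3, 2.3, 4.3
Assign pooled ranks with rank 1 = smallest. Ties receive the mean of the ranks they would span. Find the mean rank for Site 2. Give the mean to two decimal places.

5.00

Sorted (ascending): 2.3, 2.6, 3, 3.1, 3.3, 3.7, 4.3, 4.3, 4.3, 4.4
The 3 values of 4.3 occupy positions 7–9 → average rank 8.
Site 2 values → pooled ranks: 3→3, 4.3→8, 2.3→1, 4.3→8
Mean rank = (3 + 8 + 1 + 8) / 4 = 5.00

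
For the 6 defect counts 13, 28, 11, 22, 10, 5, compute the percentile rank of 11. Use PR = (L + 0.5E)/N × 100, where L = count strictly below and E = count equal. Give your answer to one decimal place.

N = 6.
Strictly below 11: 2. Equal to 11: 1.
PR = (2 + 0.5·1)/6 × 100 = 41.7

41.7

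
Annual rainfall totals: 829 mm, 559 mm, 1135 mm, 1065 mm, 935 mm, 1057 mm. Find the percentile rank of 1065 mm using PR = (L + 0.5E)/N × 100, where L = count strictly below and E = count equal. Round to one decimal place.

N = 6.
Strictly below 1065: 4. Equal to 1065: 1.
PR = (4 + 0.5·1)/6 × 100 = 75.0

75.0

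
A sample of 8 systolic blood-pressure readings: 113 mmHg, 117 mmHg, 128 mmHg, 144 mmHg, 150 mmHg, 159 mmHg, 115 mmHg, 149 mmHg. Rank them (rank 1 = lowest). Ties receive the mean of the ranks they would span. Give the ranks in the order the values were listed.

Sorted (ascending): 113, 115, 117, 128, 144, 149, 150, 159
No ties — each value takes its position as its rank.

1, 3, 4, 5, 7, 8, 2, 6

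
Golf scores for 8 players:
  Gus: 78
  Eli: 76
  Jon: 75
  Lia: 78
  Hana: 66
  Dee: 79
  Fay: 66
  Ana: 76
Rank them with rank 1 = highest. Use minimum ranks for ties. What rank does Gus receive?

Sorted (descending): 79, 78, 78, 76, 76, 75, 66, 66
The 2 values of 78 occupy positions 2–3 → each gets rank 2.
The 2 values of 76 occupy positions 4–5 → each gets rank 4.
The 2 values of 66 occupy positions 7–8 → each gets rank 7.
Gus has value 78 → rank 2.

2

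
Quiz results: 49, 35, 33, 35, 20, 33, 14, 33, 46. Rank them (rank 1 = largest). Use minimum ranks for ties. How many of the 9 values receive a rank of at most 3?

Sorted (descending): 49, 46, 35, 35, 33, 33, 33, 20, 14
The 2 values of 35 occupy positions 3–4 → each gets rank 3.
The 3 values of 33 occupy positions 5–7 → each gets rank 5.
Ranks ≤ 3: {1, 2, 3, 3} → 4 values.

4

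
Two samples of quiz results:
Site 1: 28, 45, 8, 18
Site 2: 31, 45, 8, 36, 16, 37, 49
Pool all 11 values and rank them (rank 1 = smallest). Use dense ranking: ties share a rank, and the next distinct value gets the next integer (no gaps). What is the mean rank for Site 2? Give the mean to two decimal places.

5.43

Sorted (ascending): 8, 8, 16, 18, 28, 31, 36, 37, 45, 45, 49
The 2 values of 8 share dense rank 1.
The 2 values of 45 share dense rank 8.
Remaining distinct values take the next consecutive integers.
Site 2 values → pooled ranks: 31→5, 45→8, 8→1, 36→6, 16→2, 37→7, 49→9
Mean rank = (5 + 8 + 1 + 6 + 2 + 7 + 9) / 7 = 5.43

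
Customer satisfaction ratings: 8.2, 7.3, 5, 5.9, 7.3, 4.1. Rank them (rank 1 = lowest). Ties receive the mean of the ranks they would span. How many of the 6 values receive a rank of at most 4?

3

Sorted (ascending): 4.1, 5, 5.9, 7.3, 7.3, 8.2
The 2 values of 7.3 occupy positions 4–5 → average rank (4+5)/2 = 4.5.
Ranks ≤ 4: {1, 2, 3} → 3 values.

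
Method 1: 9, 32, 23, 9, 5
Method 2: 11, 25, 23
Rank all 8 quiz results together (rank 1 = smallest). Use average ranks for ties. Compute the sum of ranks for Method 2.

Sorted (ascending): 5, 9, 9, 11, 23, 23, 25, 32
The 2 values of 9 occupy positions 2–3 → average rank (2+3)/2 = 2.5.
The 2 values of 23 occupy positions 5–6 → average rank (5+6)/2 = 5.5.
Method 2 values → pooled ranks: 11→4, 25→7, 23→5.5
Rank sum = 4 + 7 + 5.5 = 16.5

16.5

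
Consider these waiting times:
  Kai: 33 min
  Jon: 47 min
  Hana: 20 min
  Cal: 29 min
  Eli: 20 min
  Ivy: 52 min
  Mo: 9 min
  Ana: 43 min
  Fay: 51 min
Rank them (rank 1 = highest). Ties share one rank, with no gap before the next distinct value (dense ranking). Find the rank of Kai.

5

Sorted (descending): 52, 51, 47, 43, 33, 29, 20, 20, 9
The 2 values of 20 share dense rank 7.
Remaining distinct values take the next consecutive integers.
Kai has value 33 min → rank 5.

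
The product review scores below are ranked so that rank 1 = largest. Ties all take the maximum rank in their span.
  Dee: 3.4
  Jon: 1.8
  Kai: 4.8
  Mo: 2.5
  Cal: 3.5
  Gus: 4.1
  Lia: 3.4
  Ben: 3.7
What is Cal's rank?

4

Sorted (descending): 4.8, 4.1, 3.7, 3.5, 3.4, 3.4, 2.5, 1.8
The 2 values of 3.4 occupy positions 5–6 → each gets rank 6.
Cal has value 3.5 → rank 4.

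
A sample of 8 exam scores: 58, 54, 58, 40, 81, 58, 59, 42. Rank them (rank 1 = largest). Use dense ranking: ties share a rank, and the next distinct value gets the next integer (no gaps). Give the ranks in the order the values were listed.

Sorted (descending): 81, 59, 58, 58, 58, 54, 42, 40
The 3 values of 58 share dense rank 3.
Remaining distinct values take the next consecutive integers.

3, 4, 3, 6, 1, 3, 2, 5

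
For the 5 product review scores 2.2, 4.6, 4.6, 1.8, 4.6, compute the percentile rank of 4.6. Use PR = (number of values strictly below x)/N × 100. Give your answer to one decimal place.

N = 5.
Strictly below 4.6: 2. Equal to 4.6: 3.
PR = 2/5 × 100 = 40.0

40.0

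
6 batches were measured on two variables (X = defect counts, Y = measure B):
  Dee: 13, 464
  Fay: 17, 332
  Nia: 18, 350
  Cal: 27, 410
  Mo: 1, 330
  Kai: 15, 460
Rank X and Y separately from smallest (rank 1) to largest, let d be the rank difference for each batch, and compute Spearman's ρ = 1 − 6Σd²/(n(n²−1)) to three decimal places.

Ranks of variable 1: 2, 4, 5, 6, 1, 3
Ranks of variable 2: 6, 2, 3, 4, 1, 5
d = r₁ − r₂: -4, 2, 2, 2, 0, -2
d²: 16, 4, 4, 4, 0, 4; Σd² = 32
ρ = 1 − 6·32/(6·35) = 1 − 192/210 = 0.086

0.086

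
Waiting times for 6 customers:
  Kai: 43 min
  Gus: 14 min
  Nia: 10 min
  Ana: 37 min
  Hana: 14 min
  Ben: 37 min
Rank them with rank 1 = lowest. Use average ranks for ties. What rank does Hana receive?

Sorted (ascending): 10, 14, 14, 37, 37, 43
The 2 values of 14 occupy positions 2–3 → average rank (2+3)/2 = 2.5.
The 2 values of 37 occupy positions 4–5 → average rank (4+5)/2 = 4.5.
Hana has value 14 min → rank 2.5.

2.5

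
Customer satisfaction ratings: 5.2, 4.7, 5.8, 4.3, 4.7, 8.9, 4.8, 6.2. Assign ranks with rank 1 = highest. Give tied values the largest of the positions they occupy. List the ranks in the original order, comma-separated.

4, 7, 3, 8, 7, 1, 5, 2

Sorted (descending): 8.9, 6.2, 5.8, 5.2, 4.8, 4.7, 4.7, 4.3
The 2 values of 4.7 occupy positions 6–7 → each gets rank 7.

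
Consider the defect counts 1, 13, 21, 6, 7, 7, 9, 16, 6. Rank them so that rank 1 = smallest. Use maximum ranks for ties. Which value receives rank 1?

1

Sorted (ascending): 1, 6, 6, 7, 7, 9, 13, 16, 21
The 2 values of 6 occupy positions 2–3 → each gets rank 3.
The 2 values of 7 occupy positions 4–5 → each gets rank 5.
Rank 1 → value 1.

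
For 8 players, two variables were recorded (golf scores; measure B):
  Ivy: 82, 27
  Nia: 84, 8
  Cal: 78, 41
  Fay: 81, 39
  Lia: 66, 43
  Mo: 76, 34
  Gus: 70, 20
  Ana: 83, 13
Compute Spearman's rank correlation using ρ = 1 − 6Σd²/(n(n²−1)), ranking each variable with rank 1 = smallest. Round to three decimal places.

-0.690

Ranks of variable 1: 6, 8, 4, 5, 1, 3, 2, 7
Ranks of variable 2: 4, 1, 7, 6, 8, 5, 3, 2
d = r₁ − r₂: 2, 7, -3, -1, -7, -2, -1, 5
d²: 4, 49, 9, 1, 49, 4, 1, 25; Σd² = 142
ρ = 1 − 6·142/(8·63) = 1 − 852/504 = -0.690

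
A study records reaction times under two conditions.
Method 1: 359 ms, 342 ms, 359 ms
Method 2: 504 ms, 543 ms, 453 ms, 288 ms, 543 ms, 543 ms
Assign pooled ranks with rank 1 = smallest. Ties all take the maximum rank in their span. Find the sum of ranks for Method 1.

Sorted (ascending): 288, 342, 359, 359, 453, 504, 543, 543, 543
The 2 values of 359 occupy positions 3–4 → each gets rank 4.
The 3 values of 543 occupy positions 7–9 → each gets rank 9.
Method 1 values → pooled ranks: 359→4, 342→2, 359→4
Rank sum = 4 + 2 + 4 = 10

10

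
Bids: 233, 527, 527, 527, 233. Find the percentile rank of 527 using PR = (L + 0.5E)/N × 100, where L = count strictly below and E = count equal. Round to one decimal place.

N = 5.
Strictly below 527: 2. Equal to 527: 3.
PR = (2 + 0.5·3)/5 × 100 = 70.0

70.0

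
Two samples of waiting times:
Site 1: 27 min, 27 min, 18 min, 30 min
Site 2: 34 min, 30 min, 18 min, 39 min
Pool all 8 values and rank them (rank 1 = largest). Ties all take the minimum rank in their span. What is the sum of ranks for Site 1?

20

Sorted (descending): 39, 34, 30, 30, 27, 27, 18, 18
The 2 values of 30 occupy positions 3–4 → each gets rank 3.
The 2 values of 27 occupy positions 5–6 → each gets rank 5.
The 2 values of 18 occupy positions 7–8 → each gets rank 7.
Site 1 values → pooled ranks: 27→5, 27→5, 18→7, 30→3
Rank sum = 5 + 5 + 7 + 3 = 20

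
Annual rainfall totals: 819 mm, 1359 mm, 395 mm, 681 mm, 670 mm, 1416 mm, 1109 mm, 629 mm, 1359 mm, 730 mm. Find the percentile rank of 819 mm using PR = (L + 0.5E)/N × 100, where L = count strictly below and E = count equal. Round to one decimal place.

55.0

N = 10.
Strictly below 819: 5. Equal to 819: 1.
PR = (5 + 0.5·1)/10 × 100 = 55.0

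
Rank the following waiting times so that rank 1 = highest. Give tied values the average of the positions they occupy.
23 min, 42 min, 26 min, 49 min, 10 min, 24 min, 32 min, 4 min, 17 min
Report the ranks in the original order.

Sorted (descending): 49, 42, 32, 26, 24, 23, 17, 10, 4
No ties — each value takes its position as its rank.

6, 2, 4, 1, 8, 5, 3, 9, 7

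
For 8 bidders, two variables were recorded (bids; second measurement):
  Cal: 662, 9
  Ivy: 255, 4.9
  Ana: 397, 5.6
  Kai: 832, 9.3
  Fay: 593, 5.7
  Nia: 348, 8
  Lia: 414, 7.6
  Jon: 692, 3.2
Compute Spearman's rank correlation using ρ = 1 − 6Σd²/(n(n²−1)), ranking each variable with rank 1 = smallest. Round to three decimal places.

0.333

Ranks of variable 1: 6, 1, 3, 8, 5, 2, 4, 7
Ranks of variable 2: 7, 2, 3, 8, 4, 6, 5, 1
d = r₁ − r₂: -1, -1, 0, 0, 1, -4, -1, 6
d²: 1, 1, 0, 0, 1, 16, 1, 36; Σd² = 56
ρ = 1 − 6·56/(8·63) = 1 − 336/504 = 0.333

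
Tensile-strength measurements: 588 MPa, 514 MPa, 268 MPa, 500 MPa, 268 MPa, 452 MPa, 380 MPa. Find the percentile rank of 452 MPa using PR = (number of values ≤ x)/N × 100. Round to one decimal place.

57.1

N = 7.
Strictly below 452: 3. Equal to 452: 1.
PR = 4/7 × 100 = 57.1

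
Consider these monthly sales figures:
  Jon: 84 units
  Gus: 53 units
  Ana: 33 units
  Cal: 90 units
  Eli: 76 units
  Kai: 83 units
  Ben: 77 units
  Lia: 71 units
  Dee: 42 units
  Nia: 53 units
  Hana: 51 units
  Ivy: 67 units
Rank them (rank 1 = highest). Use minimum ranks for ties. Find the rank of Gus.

Sorted (descending): 90, 84, 83, 77, 76, 71, 67, 53, 53, 51, 42, 33
The 2 values of 53 occupy positions 8–9 → each gets rank 8.
Gus has value 53 units → rank 8.

8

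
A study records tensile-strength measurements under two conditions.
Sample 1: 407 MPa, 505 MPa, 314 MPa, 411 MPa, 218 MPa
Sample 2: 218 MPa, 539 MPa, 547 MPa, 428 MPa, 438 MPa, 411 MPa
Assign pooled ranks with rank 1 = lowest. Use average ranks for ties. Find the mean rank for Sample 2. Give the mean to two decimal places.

Sorted (ascending): 218, 218, 314, 407, 411, 411, 428, 438, 505, 539, 547
The 2 values of 218 occupy positions 1–2 → average rank (1+2)/2 = 1.5.
The 2 values of 411 occupy positions 5–6 → average rank (5+6)/2 = 5.5.
Sample 2 values → pooled ranks: 218→1.5, 539→10, 547→11, 428→7, 438→8, 411→5.5
Mean rank = (1.5 + 10 + 11 + 7 + 8 + 5.5) / 6 = 7.17

7.17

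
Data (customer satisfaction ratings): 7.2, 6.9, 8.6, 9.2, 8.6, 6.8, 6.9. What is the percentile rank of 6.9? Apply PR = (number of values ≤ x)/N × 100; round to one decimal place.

N = 7.
Strictly below 6.9: 1. Equal to 6.9: 2.
PR = 3/7 × 100 = 42.9

42.9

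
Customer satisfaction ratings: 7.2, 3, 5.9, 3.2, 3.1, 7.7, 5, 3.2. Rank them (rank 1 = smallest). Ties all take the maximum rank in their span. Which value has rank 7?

Sorted (ascending): 3, 3.1, 3.2, 3.2, 5, 5.9, 7.2, 7.7
The 2 values of 3.2 occupy positions 3–4 → each gets rank 4.
Rank 7 → value 7.2.

7.2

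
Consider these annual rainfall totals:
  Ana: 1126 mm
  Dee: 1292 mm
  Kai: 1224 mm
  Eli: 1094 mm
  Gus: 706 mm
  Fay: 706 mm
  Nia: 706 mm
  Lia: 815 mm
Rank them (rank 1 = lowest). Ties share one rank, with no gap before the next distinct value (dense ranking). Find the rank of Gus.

1

Sorted (ascending): 706, 706, 706, 815, 1094, 1126, 1224, 1292
The 3 values of 706 share dense rank 1.
Remaining distinct values take the next consecutive integers.
Gus has value 706 mm → rank 1.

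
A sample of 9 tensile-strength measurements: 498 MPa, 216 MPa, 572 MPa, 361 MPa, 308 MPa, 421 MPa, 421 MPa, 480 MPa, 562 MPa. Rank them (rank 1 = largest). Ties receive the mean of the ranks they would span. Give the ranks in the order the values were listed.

Sorted (descending): 572, 562, 498, 480, 421, 421, 361, 308, 216
The 2 values of 421 occupy positions 5–6 → average rank (5+6)/2 = 5.5.

3, 9, 1, 7, 8, 5.5, 5.5, 4, 2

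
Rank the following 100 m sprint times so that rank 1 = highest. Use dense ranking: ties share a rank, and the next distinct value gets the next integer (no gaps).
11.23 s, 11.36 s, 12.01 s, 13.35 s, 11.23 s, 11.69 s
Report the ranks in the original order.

Sorted (descending): 13.35, 12.01, 11.69, 11.36, 11.23, 11.23
The 2 values of 11.23 share dense rank 5.
Remaining distinct values take the next consecutive integers.

5, 4, 2, 1, 5, 3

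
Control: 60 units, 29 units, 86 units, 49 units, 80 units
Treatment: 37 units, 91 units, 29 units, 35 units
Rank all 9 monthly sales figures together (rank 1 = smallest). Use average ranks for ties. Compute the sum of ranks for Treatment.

Sorted (ascending): 29, 29, 35, 37, 49, 60, 80, 86, 91
The 2 values of 29 occupy positions 1–2 → average rank (1+2)/2 = 1.5.
Treatment values → pooled ranks: 37→4, 91→9, 29→1.5, 35→3
Rank sum = 4 + 9 + 1.5 + 3 = 17.5

17.5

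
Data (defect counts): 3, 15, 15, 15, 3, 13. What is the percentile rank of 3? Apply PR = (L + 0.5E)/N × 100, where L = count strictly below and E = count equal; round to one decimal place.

N = 6.
Strictly below 3: 0. Equal to 3: 2.
PR = (0 + 0.5·2)/6 × 100 = 16.7

16.7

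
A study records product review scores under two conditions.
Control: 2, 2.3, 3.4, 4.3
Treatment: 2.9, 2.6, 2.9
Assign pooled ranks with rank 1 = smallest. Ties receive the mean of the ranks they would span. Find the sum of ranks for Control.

Sorted (ascending): 2, 2.3, 2.6, 2.9, 2.9, 3.4, 4.3
The 2 values of 2.9 occupy positions 4–5 → average rank (4+5)/2 = 4.5.
Control values → pooled ranks: 2→1, 2.3→2, 3.4→6, 4.3→7
Rank sum = 1 + 2 + 6 + 7 = 16

16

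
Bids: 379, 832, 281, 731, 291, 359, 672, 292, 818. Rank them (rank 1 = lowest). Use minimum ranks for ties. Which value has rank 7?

Sorted (ascending): 281, 291, 292, 359, 379, 672, 731, 818, 832
No ties — each value takes its position as its rank.
Rank 7 → value 731.

731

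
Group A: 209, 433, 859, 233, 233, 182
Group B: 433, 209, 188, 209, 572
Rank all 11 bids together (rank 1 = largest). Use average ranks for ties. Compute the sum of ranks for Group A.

34.5

Sorted (descending): 859, 572, 433, 433, 233, 233, 209, 209, 209, 188, 182
The 2 values of 433 occupy positions 3–4 → average rank (3+4)/2 = 3.5.
The 2 values of 233 occupy positions 5–6 → average rank (5+6)/2 = 5.5.
The 3 values of 209 occupy positions 7–9 → average rank 8.
Group A values → pooled ranks: 209→8, 433→3.5, 859→1, 233→5.5, 233→5.5, 182→11
Rank sum = 8 + 3.5 + 1 + 5.5 + 5.5 + 11 = 34.5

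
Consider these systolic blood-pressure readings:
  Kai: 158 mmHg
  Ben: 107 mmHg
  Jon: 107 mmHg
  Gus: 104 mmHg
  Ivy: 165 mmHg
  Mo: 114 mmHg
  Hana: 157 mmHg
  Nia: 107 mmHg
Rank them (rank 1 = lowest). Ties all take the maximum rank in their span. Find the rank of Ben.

4

Sorted (ascending): 104, 107, 107, 107, 114, 157, 158, 165
The 3 values of 107 occupy positions 2–4 → each gets rank 4.
Ben has value 107 mmHg → rank 4.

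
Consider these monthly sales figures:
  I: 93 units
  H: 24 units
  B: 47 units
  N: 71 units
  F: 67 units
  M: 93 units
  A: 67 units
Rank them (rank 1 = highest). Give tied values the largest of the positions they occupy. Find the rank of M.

Sorted (descending): 93, 93, 71, 67, 67, 47, 24
The 2 values of 93 occupy positions 1–2 → each gets rank 2.
The 2 values of 67 occupy positions 4–5 → each gets rank 5.
M has value 93 units → rank 2.

2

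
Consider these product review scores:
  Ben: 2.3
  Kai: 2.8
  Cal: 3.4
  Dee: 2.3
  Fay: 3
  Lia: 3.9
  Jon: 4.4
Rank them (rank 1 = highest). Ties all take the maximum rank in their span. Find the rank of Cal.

Sorted (descending): 4.4, 3.9, 3.4, 3, 2.8, 2.3, 2.3
The 2 values of 2.3 occupy positions 6–7 → each gets rank 7.
Cal has value 3.4 → rank 3.

3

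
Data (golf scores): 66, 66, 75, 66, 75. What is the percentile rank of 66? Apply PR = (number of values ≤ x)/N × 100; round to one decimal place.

60.0

N = 5.
Strictly below 66: 0. Equal to 66: 3.
PR = 3/5 × 100 = 60.0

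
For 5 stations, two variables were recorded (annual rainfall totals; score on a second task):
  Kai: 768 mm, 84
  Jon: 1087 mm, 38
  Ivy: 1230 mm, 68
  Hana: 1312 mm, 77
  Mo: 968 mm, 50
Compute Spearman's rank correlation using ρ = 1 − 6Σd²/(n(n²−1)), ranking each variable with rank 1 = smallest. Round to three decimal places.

Ranks of variable 1: 1, 3, 4, 5, 2
Ranks of variable 2: 5, 1, 3, 4, 2
d = r₁ − r₂: -4, 2, 1, 1, 0
d²: 16, 4, 1, 1, 0; Σd² = 22
ρ = 1 − 6·22/(5·24) = 1 − 132/120 = -0.100

-0.100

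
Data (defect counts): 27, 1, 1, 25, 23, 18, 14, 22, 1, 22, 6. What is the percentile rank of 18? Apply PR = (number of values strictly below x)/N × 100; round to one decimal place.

N = 11.
Strictly below 18: 5. Equal to 18: 1.
PR = 5/11 × 100 = 45.5

45.5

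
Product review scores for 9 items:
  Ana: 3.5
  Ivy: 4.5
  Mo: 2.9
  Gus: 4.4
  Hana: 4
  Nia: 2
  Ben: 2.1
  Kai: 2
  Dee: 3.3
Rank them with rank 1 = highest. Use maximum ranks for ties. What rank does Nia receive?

9

Sorted (descending): 4.5, 4.4, 4, 3.5, 3.3, 2.9, 2.1, 2, 2
The 2 values of 2 occupy positions 8–9 → each gets rank 9.
Nia has value 2 → rank 9.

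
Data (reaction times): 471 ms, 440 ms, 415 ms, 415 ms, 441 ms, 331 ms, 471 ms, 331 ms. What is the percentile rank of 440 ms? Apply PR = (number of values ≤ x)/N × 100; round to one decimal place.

62.5

N = 8.
Strictly below 440: 4. Equal to 440: 1.
PR = 5/8 × 100 = 62.5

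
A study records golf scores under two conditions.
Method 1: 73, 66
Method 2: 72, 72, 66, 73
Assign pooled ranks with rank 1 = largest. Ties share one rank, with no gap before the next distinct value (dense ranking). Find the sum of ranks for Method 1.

Sorted (descending): 73, 73, 72, 72, 66, 66
The 2 values of 73 share dense rank 1.
The 2 values of 72 share dense rank 2.
The 2 values of 66 share dense rank 3.
Method 1 values → pooled ranks: 73→1, 66→3
Rank sum = 1 + 3 = 4

4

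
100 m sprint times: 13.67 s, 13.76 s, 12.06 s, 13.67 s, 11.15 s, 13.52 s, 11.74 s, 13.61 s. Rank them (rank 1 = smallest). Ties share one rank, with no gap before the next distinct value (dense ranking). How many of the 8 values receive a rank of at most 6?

Sorted (ascending): 11.15, 11.74, 12.06, 13.52, 13.61, 13.67, 13.67, 13.76
The 2 values of 13.67 share dense rank 6.
Remaining distinct values take the next consecutive integers.
Ranks ≤ 6: {1, 2, 3, 4, 5, 6, 6} → 7 values.

7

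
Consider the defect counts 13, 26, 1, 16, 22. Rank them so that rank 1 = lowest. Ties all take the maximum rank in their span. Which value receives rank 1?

Sorted (ascending): 1, 13, 16, 22, 26
No ties — each value takes its position as its rank.
Rank 1 → value 1.

1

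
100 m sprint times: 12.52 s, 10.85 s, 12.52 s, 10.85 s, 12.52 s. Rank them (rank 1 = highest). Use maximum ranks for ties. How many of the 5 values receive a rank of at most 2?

Sorted (descending): 12.52, 12.52, 12.52, 10.85, 10.85
The 3 values of 12.52 occupy positions 1–3 → each gets rank 3.
The 2 values of 10.85 occupy positions 4–5 → each gets rank 5.
Ranks ≤ 2: {} → 0 values.

0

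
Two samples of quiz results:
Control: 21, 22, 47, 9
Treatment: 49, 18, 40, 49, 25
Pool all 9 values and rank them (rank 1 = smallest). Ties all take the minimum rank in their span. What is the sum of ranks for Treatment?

29

Sorted (ascending): 9, 18, 21, 22, 25, 40, 47, 49, 49
The 2 values of 49 occupy positions 8–9 → each gets rank 8.
Treatment values → pooled ranks: 49→8, 18→2, 40→6, 49→8, 25→5
Rank sum = 8 + 2 + 6 + 8 + 5 = 29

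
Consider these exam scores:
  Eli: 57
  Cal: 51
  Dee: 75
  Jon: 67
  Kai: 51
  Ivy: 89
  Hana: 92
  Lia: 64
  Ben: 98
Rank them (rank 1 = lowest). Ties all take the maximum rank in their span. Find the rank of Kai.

2

Sorted (ascending): 51, 51, 57, 64, 67, 75, 89, 92, 98
The 2 values of 51 occupy positions 1–2 → each gets rank 2.
Kai has value 51 → rank 2.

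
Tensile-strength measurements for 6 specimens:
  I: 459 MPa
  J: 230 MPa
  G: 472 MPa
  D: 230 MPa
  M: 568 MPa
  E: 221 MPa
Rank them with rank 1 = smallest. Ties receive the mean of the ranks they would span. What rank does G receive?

Sorted (ascending): 221, 230, 230, 459, 472, 568
The 2 values of 230 occupy positions 2–3 → average rank (2+3)/2 = 2.5.
G has value 472 MPa → rank 5.

5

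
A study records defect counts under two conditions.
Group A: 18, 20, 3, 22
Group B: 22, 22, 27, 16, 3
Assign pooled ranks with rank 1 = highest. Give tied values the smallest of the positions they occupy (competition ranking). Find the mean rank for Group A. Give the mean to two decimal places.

Sorted (descending): 27, 22, 22, 22, 20, 18, 16, 3, 3
The 3 values of 22 occupy positions 2–4 → each gets rank 2.
The 2 values of 3 occupy positions 8–9 → each gets rank 8.
Group A values → pooled ranks: 18→6, 20→5, 3→8, 22→2
Mean rank = (6 + 5 + 8 + 2) / 4 = 5.25

5.25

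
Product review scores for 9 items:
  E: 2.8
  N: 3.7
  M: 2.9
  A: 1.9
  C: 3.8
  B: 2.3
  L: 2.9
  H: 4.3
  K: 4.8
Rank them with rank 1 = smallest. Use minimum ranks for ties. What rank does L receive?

4

Sorted (ascending): 1.9, 2.3, 2.8, 2.9, 2.9, 3.7, 3.8, 4.3, 4.8
The 2 values of 2.9 occupy positions 4–5 → each gets rank 4.
L has value 2.9 → rank 4.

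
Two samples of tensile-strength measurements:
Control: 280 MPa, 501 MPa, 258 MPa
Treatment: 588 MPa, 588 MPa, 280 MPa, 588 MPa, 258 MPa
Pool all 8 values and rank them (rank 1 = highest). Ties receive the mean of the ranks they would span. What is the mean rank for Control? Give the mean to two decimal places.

5.67

Sorted (descending): 588, 588, 588, 501, 280, 280, 258, 258
The 3 values of 588 occupy positions 1–3 → average rank 2.
The 2 values of 280 occupy positions 5–6 → average rank (5+6)/2 = 5.5.
The 2 values of 258 occupy positions 7–8 → average rank (7+8)/2 = 7.5.
Control values → pooled ranks: 280→5.5, 501→4, 258→7.5
Mean rank = (5.5 + 4 + 7.5) / 3 = 5.67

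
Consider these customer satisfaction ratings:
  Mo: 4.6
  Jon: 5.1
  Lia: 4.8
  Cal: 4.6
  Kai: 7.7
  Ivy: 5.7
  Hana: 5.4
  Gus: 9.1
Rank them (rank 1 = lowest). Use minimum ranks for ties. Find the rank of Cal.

Sorted (ascending): 4.6, 4.6, 4.8, 5.1, 5.4, 5.7, 7.7, 9.1
The 2 values of 4.6 occupy positions 1–2 → each gets rank 1.
Cal has value 4.6 → rank 1.

1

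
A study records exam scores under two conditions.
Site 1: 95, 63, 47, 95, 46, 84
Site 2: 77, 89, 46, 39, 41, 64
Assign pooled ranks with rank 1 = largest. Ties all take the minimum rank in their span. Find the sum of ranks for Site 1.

Sorted (descending): 95, 95, 89, 84, 77, 64, 63, 47, 46, 46, 41, 39
The 2 values of 95 occupy positions 1–2 → each gets rank 1.
The 2 values of 46 occupy positions 9–10 → each gets rank 9.
Site 1 values → pooled ranks: 95→1, 63→7, 47→8, 95→1, 46→9, 84→4
Rank sum = 1 + 7 + 8 + 1 + 9 + 4 = 30

30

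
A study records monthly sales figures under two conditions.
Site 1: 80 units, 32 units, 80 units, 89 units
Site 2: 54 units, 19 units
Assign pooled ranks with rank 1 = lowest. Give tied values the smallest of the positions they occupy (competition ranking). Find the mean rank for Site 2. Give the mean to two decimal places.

Sorted (ascending): 19, 32, 54, 80, 80, 89
The 2 values of 80 occupy positions 4–5 → each gets rank 4.
Site 2 values → pooled ranks: 54→3, 19→1
Mean rank = (3 + 1) / 2 = 2.00

2.00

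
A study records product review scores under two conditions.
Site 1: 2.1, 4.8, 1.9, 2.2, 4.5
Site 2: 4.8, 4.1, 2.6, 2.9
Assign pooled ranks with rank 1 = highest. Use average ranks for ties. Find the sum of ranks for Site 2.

16.5

Sorted (descending): 4.8, 4.8, 4.5, 4.1, 2.9, 2.6, 2.2, 2.1, 1.9
The 2 values of 4.8 occupy positions 1–2 → average rank (1+2)/2 = 1.5.
Site 2 values → pooled ranks: 4.8→1.5, 4.1→4, 2.6→6, 2.9→5
Rank sum = 1.5 + 4 + 6 + 5 = 16.5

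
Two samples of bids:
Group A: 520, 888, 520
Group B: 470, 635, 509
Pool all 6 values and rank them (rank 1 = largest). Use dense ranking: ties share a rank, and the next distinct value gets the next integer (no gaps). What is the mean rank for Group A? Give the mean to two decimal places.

Sorted (descending): 888, 635, 520, 520, 509, 470
The 2 values of 520 share dense rank 3.
Remaining distinct values take the next consecutive integers.
Group A values → pooled ranks: 520→3, 888→1, 520→3
Mean rank = (3 + 1 + 3) / 3 = 2.33

2.33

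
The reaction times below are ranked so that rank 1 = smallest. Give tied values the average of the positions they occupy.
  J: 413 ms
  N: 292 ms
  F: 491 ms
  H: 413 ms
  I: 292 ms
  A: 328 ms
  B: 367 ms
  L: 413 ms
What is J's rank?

Sorted (ascending): 292, 292, 328, 367, 413, 413, 413, 491
The 2 values of 292 occupy positions 1–2 → average rank (1+2)/2 = 1.5.
The 3 values of 413 occupy positions 5–7 → average rank 6.
J has value 413 ms → rank 6.

6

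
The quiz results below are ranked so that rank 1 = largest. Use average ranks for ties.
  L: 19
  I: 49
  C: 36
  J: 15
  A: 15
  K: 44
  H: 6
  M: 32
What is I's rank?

Sorted (descending): 49, 44, 36, 32, 19, 15, 15, 6
The 2 values of 15 occupy positions 6–7 → average rank (6+7)/2 = 6.5.
I has value 49 → rank 1.

1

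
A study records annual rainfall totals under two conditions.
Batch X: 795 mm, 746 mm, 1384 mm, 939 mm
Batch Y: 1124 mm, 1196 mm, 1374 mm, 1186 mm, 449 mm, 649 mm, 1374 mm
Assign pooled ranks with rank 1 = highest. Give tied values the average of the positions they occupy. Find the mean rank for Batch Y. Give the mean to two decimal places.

Sorted (descending): 1384, 1374, 1374, 1196, 1186, 1124, 939, 795, 746, 649, 449
The 2 values of 1374 occupy positions 2–3 → average rank (2+3)/2 = 2.5.
Batch Y values → pooled ranks: 1124→6, 1196→4, 1374→2.5, 1186→5, 449→11, 649→10, 1374→2.5
Mean rank = (6 + 4 + 2.5 + 5 + 11 + 10 + 2.5) / 7 = 5.86

5.86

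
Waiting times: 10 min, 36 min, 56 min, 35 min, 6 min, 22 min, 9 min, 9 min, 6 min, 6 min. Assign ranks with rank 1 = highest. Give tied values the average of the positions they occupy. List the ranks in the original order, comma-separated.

Sorted (descending): 56, 36, 35, 22, 10, 9, 9, 6, 6, 6
The 2 values of 9 occupy positions 6–7 → average rank (6+7)/2 = 6.5.
The 3 values of 6 occupy positions 8–10 → average rank 9.

5, 2, 1, 3, 9, 4, 6.5, 6.5, 9, 9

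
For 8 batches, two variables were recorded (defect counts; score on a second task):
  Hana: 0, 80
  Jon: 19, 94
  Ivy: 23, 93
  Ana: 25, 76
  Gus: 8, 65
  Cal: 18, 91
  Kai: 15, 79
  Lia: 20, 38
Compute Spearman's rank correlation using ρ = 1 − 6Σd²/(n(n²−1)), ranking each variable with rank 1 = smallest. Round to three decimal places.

Ranks of variable 1: 1, 5, 7, 8, 2, 4, 3, 6
Ranks of variable 2: 5, 8, 7, 3, 2, 6, 4, 1
d = r₁ − r₂: -4, -3, 0, 5, 0, -2, -1, 5
d²: 16, 9, 0, 25, 0, 4, 1, 25; Σd² = 80
ρ = 1 − 6·80/(8·63) = 1 − 480/504 = 0.048

0.048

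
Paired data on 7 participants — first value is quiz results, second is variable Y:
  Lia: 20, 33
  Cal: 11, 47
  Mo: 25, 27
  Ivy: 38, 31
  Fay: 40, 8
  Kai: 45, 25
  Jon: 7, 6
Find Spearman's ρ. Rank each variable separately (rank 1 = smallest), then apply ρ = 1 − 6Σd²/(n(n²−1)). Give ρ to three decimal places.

Ranks of variable 1: 3, 2, 4, 5, 6, 7, 1
Ranks of variable 2: 6, 7, 4, 5, 2, 3, 1
d = r₁ − r₂: -3, -5, 0, 0, 4, 4, 0
d²: 9, 25, 0, 0, 16, 16, 0; Σd² = 66
ρ = 1 − 6·66/(7·48) = 1 − 396/336 = -0.179

-0.179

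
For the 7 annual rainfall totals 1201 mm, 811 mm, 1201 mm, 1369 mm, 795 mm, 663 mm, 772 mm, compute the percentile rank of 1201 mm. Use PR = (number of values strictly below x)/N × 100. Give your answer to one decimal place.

57.1

N = 7.
Strictly below 1201: 4. Equal to 1201: 2.
PR = 4/7 × 100 = 57.1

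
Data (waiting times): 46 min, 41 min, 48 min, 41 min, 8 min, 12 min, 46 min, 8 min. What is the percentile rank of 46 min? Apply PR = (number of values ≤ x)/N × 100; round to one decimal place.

N = 8.
Strictly below 46: 5. Equal to 46: 2.
PR = 7/8 × 100 = 87.5

87.5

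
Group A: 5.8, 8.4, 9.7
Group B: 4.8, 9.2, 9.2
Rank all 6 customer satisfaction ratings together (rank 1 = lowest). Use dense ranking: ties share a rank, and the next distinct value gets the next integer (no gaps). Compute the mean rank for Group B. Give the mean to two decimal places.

3.00

Sorted (ascending): 4.8, 5.8, 8.4, 9.2, 9.2, 9.7
The 2 values of 9.2 share dense rank 4.
Remaining distinct values take the next consecutive integers.
Group B values → pooled ranks: 4.8→1, 9.2→4, 9.2→4
Mean rank = (1 + 4 + 4) / 3 = 3.00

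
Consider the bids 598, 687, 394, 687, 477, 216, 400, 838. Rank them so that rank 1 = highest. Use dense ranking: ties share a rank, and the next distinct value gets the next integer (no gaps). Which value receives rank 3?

598

Sorted (descending): 838, 687, 687, 598, 477, 400, 394, 216
The 2 values of 687 share dense rank 2.
Remaining distinct values take the next consecutive integers.
Rank 3 → value 598.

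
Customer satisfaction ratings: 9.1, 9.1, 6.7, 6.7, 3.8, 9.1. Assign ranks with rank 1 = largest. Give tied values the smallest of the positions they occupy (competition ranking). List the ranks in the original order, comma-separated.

Sorted (descending): 9.1, 9.1, 9.1, 6.7, 6.7, 3.8
The 3 values of 9.1 occupy positions 1–3 → each gets rank 1.
The 2 values of 6.7 occupy positions 4–5 → each gets rank 4.

1, 1, 4, 4, 6, 1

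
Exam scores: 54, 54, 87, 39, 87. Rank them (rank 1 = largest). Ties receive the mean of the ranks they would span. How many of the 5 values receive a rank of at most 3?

Sorted (descending): 87, 87, 54, 54, 39
The 2 values of 87 occupy positions 1–2 → average rank (1+2)/2 = 1.5.
The 2 values of 54 occupy positions 3–4 → average rank (3+4)/2 = 3.5.
Ranks ≤ 3: {1.5, 1.5} → 2 values.

2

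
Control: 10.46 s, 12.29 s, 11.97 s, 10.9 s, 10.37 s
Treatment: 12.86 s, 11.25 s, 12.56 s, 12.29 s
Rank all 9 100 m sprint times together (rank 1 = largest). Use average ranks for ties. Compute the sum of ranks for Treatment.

Sorted (descending): 12.86, 12.56, 12.29, 12.29, 11.97, 11.25, 10.9, 10.46, 10.37
The 2 values of 12.29 occupy positions 3–4 → average rank (3+4)/2 = 3.5.
Treatment values → pooled ranks: 12.86→1, 11.25→6, 12.56→2, 12.29→3.5
Rank sum = 1 + 6 + 2 + 3.5 = 12.5

12.5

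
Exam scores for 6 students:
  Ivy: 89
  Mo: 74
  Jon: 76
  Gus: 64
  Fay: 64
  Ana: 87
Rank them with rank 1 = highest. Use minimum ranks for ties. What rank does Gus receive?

5

Sorted (descending): 89, 87, 76, 74, 64, 64
The 2 values of 64 occupy positions 5–6 → each gets rank 5.
Gus has value 64 → rank 5.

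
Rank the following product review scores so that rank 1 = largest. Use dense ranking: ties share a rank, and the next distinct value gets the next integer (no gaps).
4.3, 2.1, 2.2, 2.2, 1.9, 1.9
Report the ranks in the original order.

1, 3, 2, 2, 4, 4

Sorted (descending): 4.3, 2.2, 2.2, 2.1, 1.9, 1.9
The 2 values of 2.2 share dense rank 2.
The 2 values of 1.9 share dense rank 4.
Remaining distinct values take the next consecutive integers.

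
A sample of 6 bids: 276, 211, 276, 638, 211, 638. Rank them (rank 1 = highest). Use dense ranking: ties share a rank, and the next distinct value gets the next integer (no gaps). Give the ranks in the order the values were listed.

Sorted (descending): 638, 638, 276, 276, 211, 211
The 2 values of 638 share dense rank 1.
The 2 values of 276 share dense rank 2.
The 2 values of 211 share dense rank 3.

2, 3, 2, 1, 3, 1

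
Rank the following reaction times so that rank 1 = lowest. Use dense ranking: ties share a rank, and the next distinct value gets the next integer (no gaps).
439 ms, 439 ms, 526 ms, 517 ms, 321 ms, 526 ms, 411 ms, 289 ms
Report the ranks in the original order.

4, 4, 6, 5, 2, 6, 3, 1

Sorted (ascending): 289, 321, 411, 439, 439, 517, 526, 526
The 2 values of 439 share dense rank 4.
The 2 values of 526 share dense rank 6.
Remaining distinct values take the next consecutive integers.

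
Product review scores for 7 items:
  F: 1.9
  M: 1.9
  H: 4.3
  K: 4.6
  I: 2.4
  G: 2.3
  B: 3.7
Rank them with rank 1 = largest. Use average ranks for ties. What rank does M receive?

6.5

Sorted (descending): 4.6, 4.3, 3.7, 2.4, 2.3, 1.9, 1.9
The 2 values of 1.9 occupy positions 6–7 → average rank (6+7)/2 = 6.5.
M has value 1.9 → rank 6.5.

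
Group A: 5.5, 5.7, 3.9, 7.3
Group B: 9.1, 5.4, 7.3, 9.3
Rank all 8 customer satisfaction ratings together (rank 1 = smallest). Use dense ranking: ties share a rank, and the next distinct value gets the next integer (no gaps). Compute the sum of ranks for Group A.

Sorted (ascending): 3.9, 5.4, 5.5, 5.7, 7.3, 7.3, 9.1, 9.3
The 2 values of 7.3 share dense rank 5.
Remaining distinct values take the next consecutive integers.
Group A values → pooled ranks: 5.5→3, 5.7→4, 3.9→1, 7.3→5
Rank sum = 3 + 4 + 1 + 5 = 13

13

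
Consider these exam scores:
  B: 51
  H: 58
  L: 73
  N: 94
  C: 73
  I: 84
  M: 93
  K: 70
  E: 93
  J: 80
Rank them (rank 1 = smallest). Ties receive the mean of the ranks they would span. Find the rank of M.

8.5

Sorted (ascending): 51, 58, 70, 73, 73, 80, 84, 93, 93, 94
The 2 values of 73 occupy positions 4–5 → average rank (4+5)/2 = 4.5.
The 2 values of 93 occupy positions 8–9 → average rank (8+9)/2 = 8.5.
M has value 93 → rank 8.5.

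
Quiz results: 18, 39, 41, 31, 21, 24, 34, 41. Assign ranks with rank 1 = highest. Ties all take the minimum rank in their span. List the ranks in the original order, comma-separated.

8, 3, 1, 5, 7, 6, 4, 1

Sorted (descending): 41, 41, 39, 34, 31, 24, 21, 18
The 2 values of 41 occupy positions 1–2 → each gets rank 1.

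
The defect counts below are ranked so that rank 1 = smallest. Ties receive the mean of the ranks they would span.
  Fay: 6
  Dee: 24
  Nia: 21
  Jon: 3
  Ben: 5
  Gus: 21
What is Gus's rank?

4.5

Sorted (ascending): 3, 5, 6, 21, 21, 24
The 2 values of 21 occupy positions 4–5 → average rank (4+5)/2 = 4.5.
Gus has value 21 → rank 4.5.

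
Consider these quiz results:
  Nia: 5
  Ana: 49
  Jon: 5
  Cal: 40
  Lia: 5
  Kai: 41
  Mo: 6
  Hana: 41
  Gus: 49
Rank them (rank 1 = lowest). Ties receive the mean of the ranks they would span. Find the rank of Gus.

Sorted (ascending): 5, 5, 5, 6, 40, 41, 41, 49, 49
The 3 values of 5 occupy positions 1–3 → average rank 2.
The 2 values of 41 occupy positions 6–7 → average rank (6+7)/2 = 6.5.
The 2 values of 49 occupy positions 8–9 → average rank (8+9)/2 = 8.5.
Gus has value 49 → rank 8.5.

8.5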